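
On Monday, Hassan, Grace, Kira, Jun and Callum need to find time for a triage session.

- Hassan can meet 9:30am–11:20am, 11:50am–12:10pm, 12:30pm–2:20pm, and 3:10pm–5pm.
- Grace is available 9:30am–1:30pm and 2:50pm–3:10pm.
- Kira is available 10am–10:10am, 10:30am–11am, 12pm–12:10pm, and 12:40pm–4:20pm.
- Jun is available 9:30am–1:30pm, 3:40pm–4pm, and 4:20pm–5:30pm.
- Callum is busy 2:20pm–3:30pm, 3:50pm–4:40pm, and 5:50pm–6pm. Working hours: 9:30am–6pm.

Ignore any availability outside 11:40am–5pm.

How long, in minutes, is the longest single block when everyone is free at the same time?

50 minutes

Callum free within 09:30–18:00: 09:30–14:20, 15:30–15:50, 16:40–17:50.
Hassan ∩ Grace: 09:30–11:20, 11:50–12:10, 12:30–13:30.
Hassan ∩ Grace ∩ Kira: 10:00–10:10, 10:30–11:00, 12:00–12:10, 12:40–13:30.
Hassan ∩ Grace ∩ Kira ∩ Jun: 10:00–10:10, 10:30–11:00, 12:00–12:10, 12:40–13:30.
Hassan ∩ Grace ∩ Kira ∩ Jun ∩ Callum: 10:00–10:10, 10:30–11:00, 12:00–12:10, 12:40–13:30.
Restricted to 11:40–17:00: 12:00–12:10, 12:40–13:30.
Common window lengths: 10, 50 min; longest is 50.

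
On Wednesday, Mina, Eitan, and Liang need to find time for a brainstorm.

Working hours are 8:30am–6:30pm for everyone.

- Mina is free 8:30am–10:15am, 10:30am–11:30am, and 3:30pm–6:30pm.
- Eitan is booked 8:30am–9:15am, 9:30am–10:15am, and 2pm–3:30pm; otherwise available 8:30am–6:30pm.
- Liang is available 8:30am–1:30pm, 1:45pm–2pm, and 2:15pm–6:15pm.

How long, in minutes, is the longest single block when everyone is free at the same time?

165 minutes

Eitan free within 08:30–18:30: 09:15–09:30, 10:15–14:00, 15:30–18:30.
Mina ∩ Eitan: 09:15–09:30, 10:30–11:30, 15:30–18:30.
Mina ∩ Eitan ∩ Liang: 09:15–09:30, 10:30–11:30, 15:30–18:15.
Common window lengths: 15, 60, 165 min; longest is 165.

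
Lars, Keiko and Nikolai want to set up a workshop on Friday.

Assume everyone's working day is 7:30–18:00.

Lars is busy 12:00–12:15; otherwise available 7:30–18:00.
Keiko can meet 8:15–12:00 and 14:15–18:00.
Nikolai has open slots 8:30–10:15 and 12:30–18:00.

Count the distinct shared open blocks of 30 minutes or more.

2

Lars free within 07:30–18:00: 07:30–12:00, 12:15–18:00.
Lars ∩ Keiko: 08:15–12:00, 14:15–18:00.
Lars ∩ Keiko ∩ Nikolai: 08:30–10:15, 14:15–18:00.
Windows ≥ 30 min: 08:30–10:15, 14:15–18:00.
That's 2 windows.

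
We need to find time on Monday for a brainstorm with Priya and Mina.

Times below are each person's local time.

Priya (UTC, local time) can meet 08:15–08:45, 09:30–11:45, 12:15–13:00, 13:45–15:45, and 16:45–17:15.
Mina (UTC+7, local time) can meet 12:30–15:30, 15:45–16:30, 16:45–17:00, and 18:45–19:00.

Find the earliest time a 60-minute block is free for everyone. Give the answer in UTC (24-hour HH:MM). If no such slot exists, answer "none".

Priya → UTC: 08:15–08:45, 09:30–11:45, 12:15–13:00, 13:45–15:45, 16:45–17:15.
Mina → UTC: 05:30–08:30, 08:45–09:30, 09:45–10:00, 11:45–12:00.
Priya ∩ Mina: 08:15–08:30, 09:45–10:00.
Windows ≥ 60 min: (none).

none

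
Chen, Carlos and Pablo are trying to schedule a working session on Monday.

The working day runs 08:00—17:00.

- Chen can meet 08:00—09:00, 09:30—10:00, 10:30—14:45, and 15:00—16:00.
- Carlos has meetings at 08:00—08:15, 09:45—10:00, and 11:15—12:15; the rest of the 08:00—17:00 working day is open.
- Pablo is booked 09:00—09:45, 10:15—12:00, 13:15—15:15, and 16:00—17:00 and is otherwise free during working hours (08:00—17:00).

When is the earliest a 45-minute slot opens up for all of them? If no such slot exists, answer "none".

08:15

Carlos free within 08:00–17:00: 08:15–09:45, 10:00–11:15, 12:15–17:00.
Pablo free within 08:00–17:00: 08:00–09:00, 09:45–10:15, 12:00–13:15, 15:15–16:00.
Chen ∩ Carlos: 08:15–09:00, 09:30–09:45, 10:30–11:15, 12:15–14:45, 15:00–16:00.
Chen ∩ Carlos ∩ Pablo: 08:15–09:00, 12:15–13:15, 15:15–16:00.
Windows ≥ 45 min: 08:15–09:00, 12:15–13:15, 15:15–16:00.
Earliest such window starts at 08:15.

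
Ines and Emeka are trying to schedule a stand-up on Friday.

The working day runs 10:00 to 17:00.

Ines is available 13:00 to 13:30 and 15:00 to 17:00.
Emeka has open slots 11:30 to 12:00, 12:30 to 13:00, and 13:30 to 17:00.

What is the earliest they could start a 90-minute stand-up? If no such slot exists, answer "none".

15:00

Ines ∩ Emeka: 15:00–17:00.
Windows ≥ 90 min: 15:00–17:00.
Earliest such window starts at 15:00.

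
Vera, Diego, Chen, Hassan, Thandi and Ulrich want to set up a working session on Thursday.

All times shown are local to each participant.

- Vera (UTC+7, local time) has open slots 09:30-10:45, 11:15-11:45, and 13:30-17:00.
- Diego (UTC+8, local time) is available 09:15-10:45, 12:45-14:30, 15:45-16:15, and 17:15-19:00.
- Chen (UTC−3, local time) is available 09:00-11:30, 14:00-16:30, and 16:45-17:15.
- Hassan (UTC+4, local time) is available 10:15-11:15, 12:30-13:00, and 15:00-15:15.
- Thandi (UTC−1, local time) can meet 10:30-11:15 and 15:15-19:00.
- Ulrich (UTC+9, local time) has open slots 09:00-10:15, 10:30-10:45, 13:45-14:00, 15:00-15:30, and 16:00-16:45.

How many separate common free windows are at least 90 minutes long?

Vera → UTC: 02:30–03:45, 04:15–04:45, 06:30–10:00.
Diego → UTC: 01:15–02:45, 04:45–06:30, 07:45–08:15, 09:15–11:00.
Chen → UTC: 12:00–14:30, 17:00–19:30, 19:45–20:15.
Hassan → UTC: 06:15–07:15, 08:30–09:00, 11:00–11:15.
Thandi → UTC: 11:30–12:15, 16:15–20:00.
Ulrich → UTC: 00:00–01:15, 01:30–01:45, 04:45–05:00, 06:00–06:30, 07:00–07:45.
Vera ∩ Diego: 02:30–02:45, 07:45–08:15, 09:15–10:00.
Vera ∩ Diego ∩ Chen: (none).
Vera ∩ Diego ∩ Chen ∩ Hassan: (none).
Vera ∩ Diego ∩ Chen ∩ Hassan ∩ Thandi: (none).
Vera ∩ Diego ∩ Chen ∩ Hassan ∩ Thandi ∩ Ulrich: (none).
Windows ≥ 90 min: (none).
That's 0 windows.

0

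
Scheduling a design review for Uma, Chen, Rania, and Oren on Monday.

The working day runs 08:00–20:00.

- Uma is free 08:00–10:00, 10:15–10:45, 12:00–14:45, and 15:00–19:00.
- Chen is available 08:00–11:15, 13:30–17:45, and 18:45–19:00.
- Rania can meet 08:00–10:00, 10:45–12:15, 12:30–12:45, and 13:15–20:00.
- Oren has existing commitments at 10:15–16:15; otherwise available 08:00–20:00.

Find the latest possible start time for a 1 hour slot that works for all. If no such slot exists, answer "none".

16:45

Oren free within 08:00–20:00: 08:00–10:15, 16:15–20:00.
Uma ∩ Chen: 08:00–10:00, 10:15–10:45, 13:30–14:45, 15:00–17:45, 18:45–19:00.
Uma ∩ Chen ∩ Rania: 08:00–10:00, 13:30–14:45, 15:00–17:45, 18:45–19:00.
Uma ∩ Chen ∩ Rania ∩ Oren: 08:00–10:00, 16:15–17:45, 18:45–19:00.
Windows ≥ 60 min: 08:00–10:00, 16:15–17:45.
Latest start in the last window 16:15–17:45 is 17:45 − 60 min = 16:45.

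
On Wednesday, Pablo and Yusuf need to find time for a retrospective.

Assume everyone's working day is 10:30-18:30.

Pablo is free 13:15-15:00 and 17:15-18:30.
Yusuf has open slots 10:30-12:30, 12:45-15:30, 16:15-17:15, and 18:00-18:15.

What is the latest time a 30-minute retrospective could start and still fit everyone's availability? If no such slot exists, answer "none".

Pablo ∩ Yusuf: 13:15–15:00, 18:00–18:15.
Windows ≥ 30 min: 13:15–15:00.
Latest start in the last window 13:15–15:00 is 15:00 − 30 min = 14:30.

14:30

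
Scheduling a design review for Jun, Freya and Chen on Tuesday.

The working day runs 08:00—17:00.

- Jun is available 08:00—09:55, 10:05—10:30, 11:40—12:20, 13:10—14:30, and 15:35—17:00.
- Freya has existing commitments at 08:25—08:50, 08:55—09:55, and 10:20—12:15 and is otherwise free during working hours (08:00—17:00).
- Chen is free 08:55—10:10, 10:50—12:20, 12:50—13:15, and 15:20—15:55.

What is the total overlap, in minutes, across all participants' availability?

35 minutes

Freya free within 08:00–17:00: 08:00–08:25, 08:50–08:55, 09:55–10:20, 12:15–17:00.
Jun ∩ Freya: 08:00–08:25, 08:50–08:55, 10:05–10:20, 12:15–12:20, 13:10–14:30, 15:35–17:00.
Jun ∩ Freya ∩ Chen: 10:05–10:10, 12:15–12:20, 13:10–13:15, 15:35–15:55.
Total common minutes: 5 + 5 + 5 + 20 = 35.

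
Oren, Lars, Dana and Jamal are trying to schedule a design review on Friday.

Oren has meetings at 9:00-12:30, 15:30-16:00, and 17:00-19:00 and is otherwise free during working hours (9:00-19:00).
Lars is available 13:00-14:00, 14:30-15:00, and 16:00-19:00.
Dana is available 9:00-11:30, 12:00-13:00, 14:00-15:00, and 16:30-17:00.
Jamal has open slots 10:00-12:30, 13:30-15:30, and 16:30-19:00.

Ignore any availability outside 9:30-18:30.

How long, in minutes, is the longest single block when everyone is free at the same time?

Oren free within 09:00–19:00: 12:30–15:30, 16:00–17:00.
Oren ∩ Lars: 13:00–14:00, 14:30–15:00, 16:00–17:00.
Oren ∩ Lars ∩ Dana: 14:30–15:00, 16:30–17:00.
Oren ∩ Lars ∩ Dana ∩ Jamal: 14:30–15:00, 16:30–17:00.
Restricted to 09:30–18:30: 14:30–15:00, 16:30–17:00.
Common window lengths: 30, 30 min; longest is 30.

30 minutes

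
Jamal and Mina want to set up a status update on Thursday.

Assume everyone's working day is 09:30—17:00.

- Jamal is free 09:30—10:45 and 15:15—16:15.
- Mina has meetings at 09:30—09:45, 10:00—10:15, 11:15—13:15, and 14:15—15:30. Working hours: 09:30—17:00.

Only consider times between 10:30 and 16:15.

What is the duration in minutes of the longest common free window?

Mina free within 09:30–17:00: 09:45–10:00, 10:15–11:15, 13:15–14:15, 15:30–17:00.
Jamal ∩ Mina: 09:45–10:00, 10:15–10:45, 15:30–16:15.
Restricted to 10:30–16:15: 10:30–10:45, 15:30–16:15.
Common window lengths: 15, 45 min; longest is 45.

45 minutes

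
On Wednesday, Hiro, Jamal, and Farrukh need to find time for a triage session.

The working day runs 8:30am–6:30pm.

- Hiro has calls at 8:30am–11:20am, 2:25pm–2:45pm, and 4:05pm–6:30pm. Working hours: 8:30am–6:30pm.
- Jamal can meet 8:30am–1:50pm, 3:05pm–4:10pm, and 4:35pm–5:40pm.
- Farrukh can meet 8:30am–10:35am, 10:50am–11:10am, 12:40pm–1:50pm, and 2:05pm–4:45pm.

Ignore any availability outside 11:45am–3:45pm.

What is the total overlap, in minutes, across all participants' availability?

Hiro free within 08:30–18:30: 11:20–14:25, 14:45–16:05.
Hiro ∩ Jamal: 11:20–13:50, 15:05–16:05.
Hiro ∩ Jamal ∩ Farrukh: 12:40–13:50, 15:05–16:05.
Restricted to 11:45–15:45: 12:40–13:50, 15:05–15:45.
Total common minutes: 70 + 40 = 110.

110 minutes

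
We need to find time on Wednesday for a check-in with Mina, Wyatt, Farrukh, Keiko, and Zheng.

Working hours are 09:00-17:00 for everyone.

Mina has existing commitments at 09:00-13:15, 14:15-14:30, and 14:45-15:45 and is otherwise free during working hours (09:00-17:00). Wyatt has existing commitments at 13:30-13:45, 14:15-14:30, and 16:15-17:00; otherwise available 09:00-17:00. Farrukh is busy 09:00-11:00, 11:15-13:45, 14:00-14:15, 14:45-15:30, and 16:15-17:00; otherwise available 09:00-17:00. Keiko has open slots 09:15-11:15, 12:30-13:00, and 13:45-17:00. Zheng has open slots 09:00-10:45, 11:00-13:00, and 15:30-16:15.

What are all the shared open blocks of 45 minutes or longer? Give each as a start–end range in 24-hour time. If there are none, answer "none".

Mina free within 09:00–17:00: 13:15–14:15, 14:30–14:45, 15:45–17:00.
Wyatt free within 09:00–17:00: 09:00–13:30, 13:45–14:15, 14:30–16:15.
Farrukh free within 09:00–17:00: 11:00–11:15, 13:45–14:00, 14:15–14:45, 15:30–16:15.
Mina ∩ Wyatt: 13:15–13:30, 13:45–14:15, 14:30–14:45, 15:45–16:15.
Mina ∩ Wyatt ∩ Farrukh: 13:45–14:00, 14:30–14:45, 15:45–16:15.
Mina ∩ Wyatt ∩ Farrukh ∩ Keiko: 13:45–14:00, 14:30–14:45, 15:45–16:15.
Mina ∩ Wyatt ∩ Farrukh ∩ Keiko ∩ Zheng: 15:45–16:15.
Windows ≥ 45 min: (none).

none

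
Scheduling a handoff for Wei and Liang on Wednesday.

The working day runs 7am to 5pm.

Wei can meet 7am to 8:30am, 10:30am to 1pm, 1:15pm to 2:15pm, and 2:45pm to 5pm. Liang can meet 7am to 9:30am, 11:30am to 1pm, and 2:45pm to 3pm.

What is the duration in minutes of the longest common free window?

90 minutes

Wei ∩ Liang: 07:00–08:30, 11:30–13:00, 14:45–15:00.
Common window lengths: 90, 90, 15 min; longest is 90.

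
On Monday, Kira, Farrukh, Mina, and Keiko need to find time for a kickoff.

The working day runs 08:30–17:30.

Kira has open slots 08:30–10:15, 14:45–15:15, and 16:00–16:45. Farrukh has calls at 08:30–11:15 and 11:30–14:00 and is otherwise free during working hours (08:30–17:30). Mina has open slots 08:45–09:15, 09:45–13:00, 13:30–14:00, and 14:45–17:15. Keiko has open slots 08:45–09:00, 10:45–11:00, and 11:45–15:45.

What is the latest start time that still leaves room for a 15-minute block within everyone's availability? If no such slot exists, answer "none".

Farrukh free within 08:30–17:30: 11:15–11:30, 14:00–17:30.
Kira ∩ Farrukh: 14:45–15:15, 16:00–16:45.
Kira ∩ Farrukh ∩ Mina: 14:45–15:15, 16:00–16:45.
Kira ∩ Farrukh ∩ Mina ∩ Keiko: 14:45–15:15.
Windows ≥ 15 min: 14:45–15:15.
Latest start in the last window 14:45–15:15 is 15:15 − 15 min = 15:00.

15:00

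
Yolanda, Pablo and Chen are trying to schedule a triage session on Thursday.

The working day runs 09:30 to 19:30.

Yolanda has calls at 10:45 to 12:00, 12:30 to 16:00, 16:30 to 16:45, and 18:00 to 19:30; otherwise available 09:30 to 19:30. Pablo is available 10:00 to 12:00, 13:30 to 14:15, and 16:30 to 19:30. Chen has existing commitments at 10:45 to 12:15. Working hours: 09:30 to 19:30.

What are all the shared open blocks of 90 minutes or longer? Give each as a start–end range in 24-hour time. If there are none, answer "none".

Yolanda free within 09:30–19:30: 09:30–10:45, 12:00–12:30, 16:00–16:30, 16:45–18:00.
Chen free within 09:30–19:30: 09:30–10:45, 12:15–19:30.
Yolanda ∩ Pablo: 10:00–10:45, 16:45–18:00.
Yolanda ∩ Pablo ∩ Chen: 10:00–10:45, 16:45–18:00.
Windows ≥ 90 min: (none).

none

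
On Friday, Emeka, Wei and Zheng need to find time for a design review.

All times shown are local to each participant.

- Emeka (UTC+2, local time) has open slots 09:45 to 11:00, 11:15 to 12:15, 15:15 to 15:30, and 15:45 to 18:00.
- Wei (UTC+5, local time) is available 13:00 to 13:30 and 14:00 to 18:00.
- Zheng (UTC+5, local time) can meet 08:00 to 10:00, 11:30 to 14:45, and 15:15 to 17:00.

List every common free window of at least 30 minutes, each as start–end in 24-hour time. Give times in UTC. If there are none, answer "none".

08:00–08:30, 09:15–09:45

Emeka → UTC: 07:45–09:00, 09:15–10:15, 13:15–13:30, 13:45–16:00.
Wei → UTC: 08:00–08:30, 09:00–13:00.
Zheng → UTC: 03:00–05:00, 06:30–09:45, 10:15–12:00.
Emeka ∩ Wei: 08:00–08:30, 09:15–10:15.
Emeka ∩ Wei ∩ Zheng: 08:00–08:30, 09:15–09:45.
Windows ≥ 30 min: 08:00–08:30, 09:15–09:45.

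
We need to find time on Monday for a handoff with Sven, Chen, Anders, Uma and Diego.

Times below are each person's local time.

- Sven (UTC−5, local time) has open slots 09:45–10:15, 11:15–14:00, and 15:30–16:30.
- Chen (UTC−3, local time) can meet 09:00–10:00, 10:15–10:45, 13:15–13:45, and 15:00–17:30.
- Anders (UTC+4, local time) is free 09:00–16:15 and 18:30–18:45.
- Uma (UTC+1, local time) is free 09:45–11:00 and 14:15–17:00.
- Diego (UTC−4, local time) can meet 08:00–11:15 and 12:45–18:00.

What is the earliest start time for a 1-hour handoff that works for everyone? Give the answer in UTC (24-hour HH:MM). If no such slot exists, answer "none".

none

Sven → UTC: 14:45–15:15, 16:15–19:00, 20:30–21:30.
Chen → UTC: 12:00–13:00, 13:15–13:45, 16:15–16:45, 18:00–20:30.
Anders → UTC: 05:00–12:15, 14:30–14:45.
Uma → UTC: 08:45–10:00, 13:15–16:00.
Diego → UTC: 12:00–15:15, 16:45–22:00.
Sven ∩ Chen: 16:15–16:45, 18:00–19:00.
Sven ∩ Chen ∩ Anders: (none).
Sven ∩ Chen ∩ Anders ∩ Uma: (none).
Sven ∩ Chen ∩ Anders ∩ Uma ∩ Diego: (none).
Windows ≥ 60 min: (none).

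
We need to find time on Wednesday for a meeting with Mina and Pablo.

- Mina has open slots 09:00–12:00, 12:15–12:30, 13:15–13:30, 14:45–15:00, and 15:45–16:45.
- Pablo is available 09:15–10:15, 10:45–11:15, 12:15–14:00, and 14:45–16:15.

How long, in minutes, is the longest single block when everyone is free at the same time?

60 minutes

Mina ∩ Pablo: 09:15–10:15, 10:45–11:15, 12:15–12:30, 13:15–13:30, 14:45–15:00, 15:45–16:15.
Common window lengths: 60, 30, 15, 15, 15, 30 min; longest is 60.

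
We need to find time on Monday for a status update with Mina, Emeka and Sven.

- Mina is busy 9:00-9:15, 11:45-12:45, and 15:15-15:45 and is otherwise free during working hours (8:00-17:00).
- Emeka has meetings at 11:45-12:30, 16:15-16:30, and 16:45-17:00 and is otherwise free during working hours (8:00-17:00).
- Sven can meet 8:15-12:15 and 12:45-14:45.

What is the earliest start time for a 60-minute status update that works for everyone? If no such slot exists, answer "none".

Mina free within 08:00–17:00: 08:00–09:00, 09:15–11:45, 12:45–15:15, 15:45–17:00.
Emeka free within 08:00–17:00: 08:00–11:45, 12:30–16:15, 16:30–16:45.
Mina ∩ Emeka: 08:00–09:00, 09:15–11:45, 12:45–15:15, 15:45–16:15, 16:30–16:45.
Mina ∩ Emeka ∩ Sven: 08:15–09:00, 09:15–11:45, 12:45–14:45.
Windows ≥ 60 min: 09:15–11:45, 12:45–14:45.
Earliest such window starts at 09:15.

09:15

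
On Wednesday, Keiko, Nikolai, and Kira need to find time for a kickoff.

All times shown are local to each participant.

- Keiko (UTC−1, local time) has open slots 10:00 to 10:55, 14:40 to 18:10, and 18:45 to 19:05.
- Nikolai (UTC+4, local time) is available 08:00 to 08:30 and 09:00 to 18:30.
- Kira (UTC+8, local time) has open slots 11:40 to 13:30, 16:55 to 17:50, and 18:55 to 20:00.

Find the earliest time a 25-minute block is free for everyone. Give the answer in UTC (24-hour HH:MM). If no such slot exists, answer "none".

Keiko → UTC: 11:00–11:55, 15:40–19:10, 19:45–20:05.
Nikolai → UTC: 04:00–04:30, 05:00–14:30.
Kira → UTC: 03:40–05:30, 08:55–09:50, 10:55–12:00.
Keiko ∩ Nikolai: 11:00–11:55.
Keiko ∩ Nikolai ∩ Kira: 11:00–11:55.
Windows ≥ 25 min: 11:00–11:55.
Earliest such window starts at 11:00.

11:00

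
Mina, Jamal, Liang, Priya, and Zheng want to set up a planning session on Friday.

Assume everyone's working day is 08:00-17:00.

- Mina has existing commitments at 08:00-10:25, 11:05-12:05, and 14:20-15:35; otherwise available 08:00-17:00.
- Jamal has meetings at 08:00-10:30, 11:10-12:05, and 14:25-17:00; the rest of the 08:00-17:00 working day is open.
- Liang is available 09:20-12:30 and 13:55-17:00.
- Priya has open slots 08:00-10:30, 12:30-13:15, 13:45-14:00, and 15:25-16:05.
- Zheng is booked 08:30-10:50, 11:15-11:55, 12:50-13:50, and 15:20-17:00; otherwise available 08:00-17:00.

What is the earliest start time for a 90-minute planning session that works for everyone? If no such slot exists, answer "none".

none

Mina free within 08:00–17:00: 10:25–11:05, 12:05–14:20, 15:35–17:00.
Jamal free within 08:00–17:00: 10:30–11:10, 12:05–14:25.
Zheng free within 08:00–17:00: 08:00–08:30, 10:50–11:15, 11:55–12:50, 13:50–15:20.
Mina ∩ Jamal: 10:30–11:05, 12:05–14:20.
Mina ∩ Jamal ∩ Liang: 10:30–11:05, 12:05–12:30, 13:55–14:20.
Mina ∩ Jamal ∩ Liang ∩ Priya: 13:55–14:00.
Mina ∩ Jamal ∩ Liang ∩ Priya ∩ Zheng: 13:55–14:00.
Windows ≥ 90 min: (none).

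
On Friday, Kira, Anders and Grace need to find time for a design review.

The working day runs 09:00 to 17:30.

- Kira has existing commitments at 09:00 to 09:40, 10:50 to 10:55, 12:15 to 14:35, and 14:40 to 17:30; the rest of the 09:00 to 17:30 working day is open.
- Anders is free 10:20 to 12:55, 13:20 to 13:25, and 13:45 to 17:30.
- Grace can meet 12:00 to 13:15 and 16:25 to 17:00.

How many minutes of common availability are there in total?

Kira free within 09:00–17:30: 09:40–10:50, 10:55–12:15, 14:35–14:40.
Kira ∩ Anders: 10:20–10:50, 10:55–12:15, 14:35–14:40.
Kira ∩ Anders ∩ Grace: 12:00–12:15.
Total common minutes: 15.

15 minutes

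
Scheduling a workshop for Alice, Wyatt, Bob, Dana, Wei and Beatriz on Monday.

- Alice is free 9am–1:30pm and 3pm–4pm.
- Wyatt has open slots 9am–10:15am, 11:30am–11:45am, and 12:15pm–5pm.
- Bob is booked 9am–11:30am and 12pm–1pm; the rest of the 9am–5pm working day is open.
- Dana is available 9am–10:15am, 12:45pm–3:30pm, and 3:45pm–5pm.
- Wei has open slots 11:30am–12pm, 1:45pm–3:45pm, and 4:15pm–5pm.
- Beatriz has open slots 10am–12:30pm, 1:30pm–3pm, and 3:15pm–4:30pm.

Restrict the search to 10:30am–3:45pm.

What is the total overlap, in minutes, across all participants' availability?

15 minutes

Bob free within 09:00–17:00: 11:30–12:00, 13:00–17:00.
Alice ∩ Wyatt: 09:00–10:15, 11:30–11:45, 12:15–13:30, 15:00–16:00.
Alice ∩ Wyatt ∩ Bob: 11:30–11:45, 13:00–13:30, 15:00–16:00.
Alice ∩ Wyatt ∩ Bob ∩ Dana: 13:00–13:30, 15:00–15:30, 15:45–16:00.
Alice ∩ Wyatt ∩ Bob ∩ Dana ∩ Wei: 15:00–15:30.
Alice ∩ Wyatt ∩ Bob ∩ Dana ∩ Wei ∩ Beatriz: 15:15–15:30.
Restricted to 10:30–15:45: 15:15–15:30.
Total common minutes: 15.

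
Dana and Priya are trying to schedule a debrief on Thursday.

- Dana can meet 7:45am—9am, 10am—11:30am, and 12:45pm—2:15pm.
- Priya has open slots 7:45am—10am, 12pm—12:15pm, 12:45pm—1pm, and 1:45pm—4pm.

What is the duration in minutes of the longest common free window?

Dana ∩ Priya: 07:45–09:00, 12:45–13:00, 13:45–14:15.
Common window lengths: 75, 15, 30 min; longest is 75.

75 minutes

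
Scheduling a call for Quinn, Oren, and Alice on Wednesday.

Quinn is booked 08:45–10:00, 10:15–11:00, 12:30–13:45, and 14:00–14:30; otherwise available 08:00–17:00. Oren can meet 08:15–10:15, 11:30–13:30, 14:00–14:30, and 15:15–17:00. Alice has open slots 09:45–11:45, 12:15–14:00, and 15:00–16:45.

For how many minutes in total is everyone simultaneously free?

135 minutes

Quinn free within 08:00–17:00: 08:00–08:45, 10:00–10:15, 11:00–12:30, 13:45–14:00, 14:30–17:00.
Quinn ∩ Oren: 08:15–08:45, 10:00–10:15, 11:30–12:30, 15:15–17:00.
Quinn ∩ Oren ∩ Alice: 10:00–10:15, 11:30–11:45, 12:15–12:30, 15:15–16:45.
Total common minutes: 15 + 15 + 15 + 90 = 135.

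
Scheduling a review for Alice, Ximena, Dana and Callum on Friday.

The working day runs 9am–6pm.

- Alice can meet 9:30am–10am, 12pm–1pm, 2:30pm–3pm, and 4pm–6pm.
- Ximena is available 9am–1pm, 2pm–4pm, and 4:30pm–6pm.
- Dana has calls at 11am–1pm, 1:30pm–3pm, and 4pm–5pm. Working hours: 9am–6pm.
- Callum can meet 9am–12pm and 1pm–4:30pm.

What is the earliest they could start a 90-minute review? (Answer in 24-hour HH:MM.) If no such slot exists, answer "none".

Dana free within 09:00–18:00: 09:00–11:00, 13:00–13:30, 15:00–16:00, 17:00–18:00.
Alice ∩ Ximena: 09:30–10:00, 12:00–13:00, 14:30–15:00, 16:30–18:00.
Alice ∩ Ximena ∩ Dana: 09:30–10:00, 17:00–18:00.
Alice ∩ Ximena ∩ Dana ∩ Callum: 09:30–10:00.
Windows ≥ 90 min: (none).

none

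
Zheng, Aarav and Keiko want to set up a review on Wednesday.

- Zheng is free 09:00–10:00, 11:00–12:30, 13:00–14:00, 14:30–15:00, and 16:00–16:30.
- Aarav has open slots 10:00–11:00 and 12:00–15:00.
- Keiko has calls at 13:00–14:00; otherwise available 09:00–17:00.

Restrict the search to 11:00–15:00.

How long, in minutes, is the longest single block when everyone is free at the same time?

30 minutes

Keiko free within 09:00–17:00: 09:00–13:00, 14:00–17:00.
Zheng ∩ Aarav: 12:00–12:30, 13:00–14:00, 14:30–15:00.
Zheng ∩ Aarav ∩ Keiko: 12:00–12:30, 14:30–15:00.
Restricted to 11:00–15:00: 12:00–12:30, 14:30–15:00.
Common window lengths: 30, 30 min; longest is 30.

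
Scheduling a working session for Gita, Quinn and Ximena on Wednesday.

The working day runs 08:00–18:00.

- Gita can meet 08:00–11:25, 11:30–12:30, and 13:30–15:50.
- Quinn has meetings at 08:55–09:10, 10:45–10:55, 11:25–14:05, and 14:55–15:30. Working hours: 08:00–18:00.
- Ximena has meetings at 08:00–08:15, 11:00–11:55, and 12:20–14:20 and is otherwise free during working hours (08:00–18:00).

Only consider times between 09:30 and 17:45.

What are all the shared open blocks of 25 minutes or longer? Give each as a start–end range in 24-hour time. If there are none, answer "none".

Quinn free within 08:00–18:00: 08:00–08:55, 09:10–10:45, 10:55–11:25, 14:05–14:55, 15:30–18:00.
Ximena free within 08:00–18:00: 08:15–11:00, 11:55–12:20, 14:20–18:00.
Gita ∩ Quinn: 08:00–08:55, 09:10–10:45, 10:55–11:25, 14:05–14:55, 15:30–15:50.
Gita ∩ Quinn ∩ Ximena: 08:15–08:55, 09:10–10:45, 10:55–11:00, 14:20–14:55, 15:30–15:50.
Restricted to 09:30–17:45: 09:30–10:45, 10:55–11:00, 14:20–14:55, 15:30–15:50.
Windows ≥ 25 min: 09:30–10:45, 14:20–14:55.

09:30–10:45, 14:20–14:55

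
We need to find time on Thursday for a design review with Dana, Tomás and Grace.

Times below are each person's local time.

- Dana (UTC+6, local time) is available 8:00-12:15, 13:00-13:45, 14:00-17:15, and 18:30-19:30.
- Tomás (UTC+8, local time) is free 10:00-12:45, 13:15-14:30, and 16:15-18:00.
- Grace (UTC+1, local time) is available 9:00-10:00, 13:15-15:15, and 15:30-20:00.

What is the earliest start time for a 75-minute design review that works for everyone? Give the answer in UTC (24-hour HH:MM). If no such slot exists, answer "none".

none

Dana → UTC: 02:00–06:15, 07:00–07:45, 08:00–11:15, 12:30–13:30.
Tomás → UTC: 02:00–04:45, 05:15–06:30, 08:15–10:00.
Grace → UTC: 08:00–09:00, 12:15–14:15, 14:30–19:00.
Dana ∩ Tomás: 02:00–04:45, 05:15–06:15, 08:15–10:00.
Dana ∩ Tomás ∩ Grace: 08:15–09:00.
Windows ≥ 75 min: (none).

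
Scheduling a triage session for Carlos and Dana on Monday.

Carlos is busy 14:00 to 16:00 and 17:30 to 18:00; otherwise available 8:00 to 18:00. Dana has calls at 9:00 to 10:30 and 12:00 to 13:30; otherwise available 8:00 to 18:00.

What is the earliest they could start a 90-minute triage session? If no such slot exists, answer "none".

Carlos free within 08:00–18:00: 08:00–14:00, 16:00–17:30.
Dana free within 08:00–18:00: 08:00–09:00, 10:30–12:00, 13:30–18:00.
Carlos ∩ Dana: 08:00–09:00, 10:30–12:00, 13:30–14:00, 16:00–17:30.
Windows ≥ 90 min: 10:30–12:00, 16:00–17:30.
Earliest such window starts at 10:30.

10:30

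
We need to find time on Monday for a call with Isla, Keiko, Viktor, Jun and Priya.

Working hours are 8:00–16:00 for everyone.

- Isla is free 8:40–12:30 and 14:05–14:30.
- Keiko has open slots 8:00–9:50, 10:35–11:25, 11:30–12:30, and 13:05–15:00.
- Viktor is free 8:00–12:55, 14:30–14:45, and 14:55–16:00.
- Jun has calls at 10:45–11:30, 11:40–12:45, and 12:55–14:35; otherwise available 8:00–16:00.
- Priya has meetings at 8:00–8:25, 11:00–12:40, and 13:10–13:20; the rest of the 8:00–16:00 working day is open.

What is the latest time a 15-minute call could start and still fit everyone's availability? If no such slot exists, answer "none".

Jun free within 08:00–16:00: 08:00–10:45, 11:30–11:40, 12:45–12:55, 14:35–16:00.
Priya free within 08:00–16:00: 08:25–11:00, 12:40–13:10, 13:20–16:00.
Isla ∩ Keiko: 08:40–09:50, 10:35–11:25, 11:30–12:30, 14:05–14:30.
Isla ∩ Keiko ∩ Viktor: 08:40–09:50, 10:35–11:25, 11:30–12:30.
Isla ∩ Keiko ∩ Viktor ∩ Jun: 08:40–09:50, 10:35–10:45, 11:30–11:40.
Isla ∩ Keiko ∩ Viktor ∩ Jun ∩ Priya: 08:40–09:50, 10:35–10:45.
Windows ≥ 15 min: 08:40–09:50.
Latest start in the last window 08:40–09:50 is 09:50 − 15 min = 09:35.

09:35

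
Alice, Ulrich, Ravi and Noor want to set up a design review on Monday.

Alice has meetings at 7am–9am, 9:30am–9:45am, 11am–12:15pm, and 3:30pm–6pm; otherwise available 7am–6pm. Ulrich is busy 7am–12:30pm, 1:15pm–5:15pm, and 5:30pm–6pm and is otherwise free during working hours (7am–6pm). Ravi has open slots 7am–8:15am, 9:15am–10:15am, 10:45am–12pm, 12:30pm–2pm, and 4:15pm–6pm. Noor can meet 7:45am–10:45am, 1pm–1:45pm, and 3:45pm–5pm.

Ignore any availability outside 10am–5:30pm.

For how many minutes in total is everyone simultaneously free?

15 minutes

Alice free within 07:00–18:00: 09:00–09:30, 09:45–11:00, 12:15–15:30.
Ulrich free within 07:00–18:00: 12:30–13:15, 17:15–17:30.
Alice ∩ Ulrich: 12:30–13:15.
Alice ∩ Ulrich ∩ Ravi: 12:30–13:15.
Alice ∩ Ulrich ∩ Ravi ∩ Noor: 13:00–13:15.
Restricted to 10:00–17:30: 13:00–13:15.
Total common minutes: 15.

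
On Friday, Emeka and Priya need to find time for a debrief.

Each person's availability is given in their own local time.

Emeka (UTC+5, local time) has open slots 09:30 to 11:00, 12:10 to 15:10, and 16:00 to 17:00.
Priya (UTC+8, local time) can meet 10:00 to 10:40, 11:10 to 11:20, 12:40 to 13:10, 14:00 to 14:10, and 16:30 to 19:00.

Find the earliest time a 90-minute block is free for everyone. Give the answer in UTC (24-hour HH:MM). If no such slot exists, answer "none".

Emeka → UTC: 04:30–06:00, 07:10–10:10, 11:00–12:00.
Priya → UTC: 02:00–02:40, 03:10–03:20, 04:40–05:10, 06:00–06:10, 08:30–11:00.
Emeka ∩ Priya: 04:40–05:10, 08:30–10:10.
Windows ≥ 90 min: 08:30–10:10.
Earliest such window starts at 08:30.

08:30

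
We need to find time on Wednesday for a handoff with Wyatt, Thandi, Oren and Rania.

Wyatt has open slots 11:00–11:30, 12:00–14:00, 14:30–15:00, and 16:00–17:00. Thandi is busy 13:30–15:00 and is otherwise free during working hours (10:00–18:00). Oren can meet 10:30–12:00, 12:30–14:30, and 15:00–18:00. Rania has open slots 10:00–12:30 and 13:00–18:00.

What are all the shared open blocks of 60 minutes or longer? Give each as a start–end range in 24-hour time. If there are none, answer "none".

16:00–17:00

Thandi free within 10:00–18:00: 10:00–13:30, 15:00–18:00.
Wyatt ∩ Thandi: 11:00–11:30, 12:00–13:30, 16:00–17:00.
Wyatt ∩ Thandi ∩ Oren: 11:00–11:30, 12:30–13:30, 16:00–17:00.
Wyatt ∩ Thandi ∩ Oren ∩ Rania: 11:00–11:30, 13:00–13:30, 16:00–17:00.
Windows ≥ 60 min: 16:00–17:00.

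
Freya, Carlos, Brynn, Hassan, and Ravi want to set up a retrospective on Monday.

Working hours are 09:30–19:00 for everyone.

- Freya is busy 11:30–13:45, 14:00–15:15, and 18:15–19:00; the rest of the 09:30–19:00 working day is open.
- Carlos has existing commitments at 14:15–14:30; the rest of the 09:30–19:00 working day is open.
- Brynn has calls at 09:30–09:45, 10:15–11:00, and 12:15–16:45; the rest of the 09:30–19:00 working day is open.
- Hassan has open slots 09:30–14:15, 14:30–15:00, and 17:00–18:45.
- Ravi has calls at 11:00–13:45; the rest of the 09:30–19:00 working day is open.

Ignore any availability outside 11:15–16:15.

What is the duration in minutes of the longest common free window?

Freya free within 09:30–19:00: 09:30–11:30, 13:45–14:00, 15:15–18:15.
Carlos free within 09:30–19:00: 09:30–14:15, 14:30–19:00.
Brynn free within 09:30–19:00: 09:45–10:15, 11:00–12:15, 16:45–19:00.
Ravi free within 09:30–19:00: 09:30–11:00, 13:45–19:00.
Freya ∩ Carlos: 09:30–11:30, 13:45–14:00, 15:15–18:15.
Freya ∩ Carlos ∩ Brynn: 09:45–10:15, 11:00–11:30, 16:45–18:15.
Freya ∩ Carlos ∩ Brynn ∩ Hassan: 09:45–10:15, 11:00–11:30, 17:00–18:15.
Freya ∩ Carlos ∩ Brynn ∩ Hassan ∩ Ravi: 09:45–10:15, 17:00–18:15.
Restricted to 11:15–16:15: (none).
No common window.

0 minutes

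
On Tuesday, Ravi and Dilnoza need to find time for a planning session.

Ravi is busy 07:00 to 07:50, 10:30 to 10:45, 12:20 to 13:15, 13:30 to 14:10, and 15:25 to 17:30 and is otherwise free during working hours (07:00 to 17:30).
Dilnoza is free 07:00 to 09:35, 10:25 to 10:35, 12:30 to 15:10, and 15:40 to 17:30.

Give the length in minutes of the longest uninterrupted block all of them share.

105 minutes

Ravi free within 07:00–17:30: 07:50–10:30, 10:45–12:20, 13:15–13:30, 14:10–15:25.
Ravi ∩ Dilnoza: 07:50–09:35, 10:25–10:30, 13:15–13:30, 14:10–15:10.
Common window lengths: 105, 5, 15, 60 min; longest is 105.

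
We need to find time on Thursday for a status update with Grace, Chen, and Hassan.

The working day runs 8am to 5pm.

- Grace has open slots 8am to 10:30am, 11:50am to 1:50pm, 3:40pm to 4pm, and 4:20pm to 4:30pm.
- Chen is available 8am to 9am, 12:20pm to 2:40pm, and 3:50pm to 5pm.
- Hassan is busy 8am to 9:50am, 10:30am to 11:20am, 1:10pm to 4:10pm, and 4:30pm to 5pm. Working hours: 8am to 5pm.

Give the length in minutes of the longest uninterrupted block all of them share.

50 minutes

Hassan free within 08:00–17:00: 09:50–10:30, 11:20–13:10, 16:10–16:30.
Grace ∩ Chen: 08:00–09:00, 12:20–13:50, 15:50–16:00, 16:20–16:30.
Grace ∩ Chen ∩ Hassan: 12:20–13:10, 16:20–16:30.
Common window lengths: 50, 10 min; longest is 50.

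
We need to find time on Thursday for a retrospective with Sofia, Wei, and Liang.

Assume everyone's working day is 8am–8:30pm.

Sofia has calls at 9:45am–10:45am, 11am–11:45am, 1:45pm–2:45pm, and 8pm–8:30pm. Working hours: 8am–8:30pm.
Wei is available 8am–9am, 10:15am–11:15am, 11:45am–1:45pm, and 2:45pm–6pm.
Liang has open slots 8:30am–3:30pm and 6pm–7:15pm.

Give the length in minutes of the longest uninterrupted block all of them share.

120 minutes

Sofia free within 08:00–20:30: 08:00–09:45, 10:45–11:00, 11:45–13:45, 14:45–20:00.
Sofia ∩ Wei: 08:00–09:00, 10:45–11:00, 11:45–13:45, 14:45–18:00.
Sofia ∩ Wei ∩ Liang: 08:30–09:00, 10:45–11:00, 11:45–13:45, 14:45–15:30.
Common window lengths: 30, 15, 120, 45 min; longest is 120.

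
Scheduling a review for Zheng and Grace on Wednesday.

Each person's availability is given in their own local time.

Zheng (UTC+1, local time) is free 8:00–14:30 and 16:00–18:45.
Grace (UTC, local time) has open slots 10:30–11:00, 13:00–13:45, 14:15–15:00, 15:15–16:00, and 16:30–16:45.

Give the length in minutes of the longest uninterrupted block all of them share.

45 minutes

Zheng → UTC: 07:00–13:30, 15:00–17:45.
Grace → UTC: 10:30–11:00, 13:00–13:45, 14:15–15:00, 15:15–16:00, 16:30–16:45.
Zheng ∩ Grace: 10:30–11:00, 13:00–13:30, 15:15–16:00, 16:30–16:45.
Common window lengths: 30, 30, 45, 15 min; longest is 45.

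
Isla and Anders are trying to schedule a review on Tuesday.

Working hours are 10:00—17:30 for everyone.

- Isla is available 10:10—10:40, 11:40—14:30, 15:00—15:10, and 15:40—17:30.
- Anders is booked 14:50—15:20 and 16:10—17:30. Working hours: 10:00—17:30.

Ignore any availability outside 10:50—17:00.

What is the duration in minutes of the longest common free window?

170 minutes

Anders free within 10:00–17:30: 10:00–14:50, 15:20–16:10.
Isla ∩ Anders: 10:10–10:40, 11:40–14:30, 15:40–16:10.
Restricted to 10:50–17:00: 11:40–14:30, 15:40–16:10.
Common window lengths: 170, 30 min; longest is 170.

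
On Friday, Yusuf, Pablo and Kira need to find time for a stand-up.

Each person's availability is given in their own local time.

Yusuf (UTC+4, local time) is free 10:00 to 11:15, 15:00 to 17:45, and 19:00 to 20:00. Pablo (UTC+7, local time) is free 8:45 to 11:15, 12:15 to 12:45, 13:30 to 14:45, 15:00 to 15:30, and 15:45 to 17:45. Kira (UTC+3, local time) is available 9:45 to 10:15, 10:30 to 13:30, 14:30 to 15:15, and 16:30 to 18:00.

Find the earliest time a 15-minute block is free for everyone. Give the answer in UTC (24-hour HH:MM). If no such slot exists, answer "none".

06:45

Yusuf → UTC: 06:00–07:15, 11:00–13:45, 15:00–16:00.
Pablo → UTC: 01:45–04:15, 05:15–05:45, 06:30–07:45, 08:00–08:30, 08:45–10:45.
Kira → UTC: 06:45–07:15, 07:30–10:30, 11:30–12:15, 13:30–15:00.
Yusuf ∩ Pablo: 06:30–07:15.
Yusuf ∩ Pablo ∩ Kira: 06:45–07:15.
Windows ≥ 15 min: 06:45–07:15.
Earliest such window starts at 06:45.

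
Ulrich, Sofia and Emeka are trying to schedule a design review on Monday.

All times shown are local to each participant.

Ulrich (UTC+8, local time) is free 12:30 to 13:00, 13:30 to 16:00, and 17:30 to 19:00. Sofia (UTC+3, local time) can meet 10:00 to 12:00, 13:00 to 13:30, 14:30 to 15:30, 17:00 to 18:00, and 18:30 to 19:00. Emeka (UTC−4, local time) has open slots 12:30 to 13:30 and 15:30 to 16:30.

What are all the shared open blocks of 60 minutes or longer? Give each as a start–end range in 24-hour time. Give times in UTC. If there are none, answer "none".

Ulrich → UTC: 04:30–05:00, 05:30–08:00, 09:30–11:00.
Sofia → UTC: 07:00–09:00, 10:00–10:30, 11:30–12:30, 14:00–15:00, 15:30–16:00.
Emeka → UTC: 16:30–17:30, 19:30–20:30.
Ulrich ∩ Sofia: 07:00–08:00, 10:00–10:30.
Ulrich ∩ Sofia ∩ Emeka: (none).
Windows ≥ 60 min: (none).

none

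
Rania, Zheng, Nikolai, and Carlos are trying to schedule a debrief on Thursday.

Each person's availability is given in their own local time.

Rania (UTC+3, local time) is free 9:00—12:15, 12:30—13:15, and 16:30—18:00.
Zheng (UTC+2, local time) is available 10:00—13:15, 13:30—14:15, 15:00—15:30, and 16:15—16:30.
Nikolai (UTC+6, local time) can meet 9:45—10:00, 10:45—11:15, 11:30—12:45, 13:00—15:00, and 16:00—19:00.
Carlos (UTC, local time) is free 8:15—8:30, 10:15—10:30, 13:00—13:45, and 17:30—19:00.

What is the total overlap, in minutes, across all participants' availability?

15 minutes

Rania → UTC: 06:00–09:15, 09:30–10:15, 13:30–15:00.
Zheng → UTC: 08:00–11:15, 11:30–12:15, 13:00–13:30, 14:15–14:30.
Nikolai → UTC: 03:45–04:00, 04:45–05:15, 05:30–06:45, 07:00–09:00, 10:00–13:00.
Carlos → UTC: 08:15–08:30, 10:15–10:30, 13:00–13:45, 17:30–19:00.
Rania ∩ Zheng: 08:00–09:15, 09:30–10:15, 14:15–14:30.
Rania ∩ Zheng ∩ Nikolai: 08:00–09:00, 10:00–10:15.
Rania ∩ Zheng ∩ Nikolai ∩ Carlos: 08:15–08:30.
Total common minutes: 15.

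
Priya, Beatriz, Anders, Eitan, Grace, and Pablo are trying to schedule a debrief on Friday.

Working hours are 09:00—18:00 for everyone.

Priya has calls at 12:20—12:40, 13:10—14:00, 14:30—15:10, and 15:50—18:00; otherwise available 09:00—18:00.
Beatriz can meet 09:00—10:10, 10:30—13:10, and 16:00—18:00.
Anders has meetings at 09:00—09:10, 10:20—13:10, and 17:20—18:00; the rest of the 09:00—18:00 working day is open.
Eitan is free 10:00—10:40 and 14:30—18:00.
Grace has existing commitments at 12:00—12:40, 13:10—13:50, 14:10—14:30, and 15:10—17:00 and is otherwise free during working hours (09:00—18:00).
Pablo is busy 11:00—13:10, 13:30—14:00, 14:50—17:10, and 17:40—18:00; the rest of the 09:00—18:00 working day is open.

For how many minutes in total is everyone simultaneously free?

10 minutes

Priya free within 09:00–18:00: 09:00–12:20, 12:40–13:10, 14:00–14:30, 15:10–15:50.
Anders free within 09:00–18:00: 09:10–10:20, 13:10–17:20.
Grace free within 09:00–18:00: 09:00–12:00, 12:40–13:10, 13:50–14:10, 14:30–15:10, 17:00–18:00.
Pablo free within 09:00–18:00: 09:00–11:00, 13:10–13:30, 14:00–14:50, 17:10–17:40.
Priya ∩ Beatriz: 09:00–10:10, 10:30–12:20, 12:40–13:10.
Priya ∩ Beatriz ∩ Anders: 09:10–10:10.
Priya ∩ Beatriz ∩ Anders ∩ Eitan: 10:00–10:10.
Priya ∩ Beatriz ∩ Anders ∩ Eitan ∩ Grace: 10:00–10:10.
Priya ∩ Beatriz ∩ Anders ∩ Eitan ∩ Grace ∩ Pablo: 10:00–10:10.
Total common minutes: 10.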